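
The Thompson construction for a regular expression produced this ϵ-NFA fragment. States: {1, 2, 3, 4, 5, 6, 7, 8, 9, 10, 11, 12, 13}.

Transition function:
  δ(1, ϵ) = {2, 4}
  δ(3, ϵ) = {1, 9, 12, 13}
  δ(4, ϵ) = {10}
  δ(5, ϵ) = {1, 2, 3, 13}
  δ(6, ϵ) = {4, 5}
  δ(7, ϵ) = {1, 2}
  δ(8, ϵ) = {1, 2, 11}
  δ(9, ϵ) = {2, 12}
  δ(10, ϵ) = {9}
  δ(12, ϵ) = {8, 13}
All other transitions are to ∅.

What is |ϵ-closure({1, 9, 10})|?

9

Start with {1, 9, 10}.
From 1 via ϵ: add 2, 4.
From 9 via ϵ: add 12.
From 12 via ϵ: add 8, 13.
From 8 via ϵ: add 11.
ϵ-closure = {1, 2, 4, 8, 9, 10, 11, 12, 13}, which has 9 states.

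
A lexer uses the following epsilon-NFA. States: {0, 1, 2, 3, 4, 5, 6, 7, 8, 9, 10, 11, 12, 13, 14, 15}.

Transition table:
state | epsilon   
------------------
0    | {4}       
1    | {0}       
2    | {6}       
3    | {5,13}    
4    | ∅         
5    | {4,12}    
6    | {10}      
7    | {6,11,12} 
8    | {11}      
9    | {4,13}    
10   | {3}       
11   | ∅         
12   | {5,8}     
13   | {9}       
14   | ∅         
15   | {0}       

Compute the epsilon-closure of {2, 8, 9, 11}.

{2, 3, 4, 5, 6, 8, 9, 10, 11, 12, 13}

Start with {2, 8, 9, 11}.
From 2 via epsilon: add 6.
From 9 via epsilon: add 4, 13.
From 6 via epsilon: add 10.
From 10 via epsilon: add 3.
From 3 via epsilon: add 5.
From 5 via epsilon: add 12.
No new states can be added; the closed set is {2, 3, 4, 5, 6, 8, 9, 10, 11, 12, 13}.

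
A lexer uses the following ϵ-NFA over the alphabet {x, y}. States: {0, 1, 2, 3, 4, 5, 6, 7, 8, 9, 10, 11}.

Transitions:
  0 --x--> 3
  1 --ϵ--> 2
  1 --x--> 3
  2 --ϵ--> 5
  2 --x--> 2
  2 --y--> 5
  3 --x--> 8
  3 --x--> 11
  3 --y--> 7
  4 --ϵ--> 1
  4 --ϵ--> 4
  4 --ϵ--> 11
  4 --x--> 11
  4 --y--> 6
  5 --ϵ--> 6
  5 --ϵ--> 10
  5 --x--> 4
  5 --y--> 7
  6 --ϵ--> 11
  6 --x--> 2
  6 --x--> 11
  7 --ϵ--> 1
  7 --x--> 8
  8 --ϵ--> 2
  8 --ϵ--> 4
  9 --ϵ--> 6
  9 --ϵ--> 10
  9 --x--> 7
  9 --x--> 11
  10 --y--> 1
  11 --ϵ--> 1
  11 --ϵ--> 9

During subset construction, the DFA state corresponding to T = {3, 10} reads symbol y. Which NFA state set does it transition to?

{1, 2, 5, 6, 7, 9, 10, 11}

3 on y → {7}.
10 on y → {1}.
Union after reading y: {1, 7}.
Now take the ϵ-closure:
From 1 via ϵ: add 2.
From 2 via ϵ: add 5.
From 5 via ϵ: add 6, 10.
From 6 via ϵ: add 11.
From 11 via ϵ: add 9.
No new states can be added; the closed set is {1, 2, 5, 6, 7, 9, 10, 11}.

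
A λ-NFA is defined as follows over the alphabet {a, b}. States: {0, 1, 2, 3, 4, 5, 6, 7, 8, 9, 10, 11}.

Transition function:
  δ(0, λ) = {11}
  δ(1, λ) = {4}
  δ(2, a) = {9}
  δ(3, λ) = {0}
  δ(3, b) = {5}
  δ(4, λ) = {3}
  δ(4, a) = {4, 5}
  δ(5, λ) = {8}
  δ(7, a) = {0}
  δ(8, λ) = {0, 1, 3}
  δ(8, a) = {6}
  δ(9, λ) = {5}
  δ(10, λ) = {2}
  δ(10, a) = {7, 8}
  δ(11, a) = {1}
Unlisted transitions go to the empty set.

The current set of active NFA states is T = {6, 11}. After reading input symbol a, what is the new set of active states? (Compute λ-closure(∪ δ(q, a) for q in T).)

{0, 1, 3, 4, 11}

11 on a → {1}.
No a-transition from 6.
Union after reading a: {1}.
Now take the λ-closure:
From 1 via λ: add 4.
From 4 via λ: add 3.
From 3 via λ: add 0.
From 0 via λ: add 11.
No new states can be added; the closed set is {0, 1, 3, 4, 11}.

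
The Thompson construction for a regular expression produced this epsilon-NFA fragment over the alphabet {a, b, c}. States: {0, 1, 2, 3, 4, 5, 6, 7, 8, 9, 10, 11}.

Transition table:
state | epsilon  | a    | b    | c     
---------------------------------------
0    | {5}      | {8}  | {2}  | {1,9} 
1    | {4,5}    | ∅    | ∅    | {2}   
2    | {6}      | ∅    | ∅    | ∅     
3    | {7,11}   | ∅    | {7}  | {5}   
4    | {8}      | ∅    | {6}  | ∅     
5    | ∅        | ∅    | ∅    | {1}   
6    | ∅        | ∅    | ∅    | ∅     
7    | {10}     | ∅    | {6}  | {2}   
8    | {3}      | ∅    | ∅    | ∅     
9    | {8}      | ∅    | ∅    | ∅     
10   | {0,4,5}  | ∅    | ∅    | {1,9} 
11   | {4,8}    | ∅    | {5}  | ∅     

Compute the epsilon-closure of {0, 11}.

Start with {0, 11}.
From 0 via epsilon: add 5.
From 11 via epsilon: add 4, 8.
From 8 via epsilon: add 3.
From 3 via epsilon: add 7.
From 7 via epsilon: add 10.
No new states can be added; the closed set is {0, 3, 4, 5, 7, 8, 10, 11}.

{0, 3, 4, 5, 7, 8, 10, 11}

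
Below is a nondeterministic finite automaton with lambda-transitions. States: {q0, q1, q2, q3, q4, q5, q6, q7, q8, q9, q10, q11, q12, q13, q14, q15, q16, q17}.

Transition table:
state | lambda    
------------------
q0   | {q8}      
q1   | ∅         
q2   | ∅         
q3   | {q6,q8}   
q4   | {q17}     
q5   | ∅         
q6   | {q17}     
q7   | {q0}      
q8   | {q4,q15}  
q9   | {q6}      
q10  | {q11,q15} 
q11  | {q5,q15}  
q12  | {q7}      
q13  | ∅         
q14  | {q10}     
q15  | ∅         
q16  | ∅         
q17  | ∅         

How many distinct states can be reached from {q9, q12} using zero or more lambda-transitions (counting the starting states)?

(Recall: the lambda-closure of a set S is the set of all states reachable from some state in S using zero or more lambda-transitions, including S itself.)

9

Start with {q9, q12}.
From q9 via lambda: add q6.
From q12 via lambda: add q7.
From q6 via lambda: add q17.
From q7 via lambda: add q0.
From q0 via lambda: add q8.
From q8 via lambda: add q4, q15.
lambda-closure = {q0, q4, q6, q7, q8, q9, q12, q15, q17}, which has 9 states.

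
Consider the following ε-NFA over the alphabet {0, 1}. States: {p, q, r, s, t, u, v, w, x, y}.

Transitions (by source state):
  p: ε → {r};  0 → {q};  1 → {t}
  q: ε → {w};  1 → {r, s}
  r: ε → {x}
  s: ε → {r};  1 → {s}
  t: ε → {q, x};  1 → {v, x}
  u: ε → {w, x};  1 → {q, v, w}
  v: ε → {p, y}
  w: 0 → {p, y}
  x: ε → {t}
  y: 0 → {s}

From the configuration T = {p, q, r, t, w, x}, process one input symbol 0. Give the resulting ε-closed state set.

p on 0 → {q}.
w on 0 → {p, y}.
No 0-transition from q, r, t, x.
Union after reading 0: {p, q, y}.
Now take the ε-closure:
From p via ε: add r.
From q via ε: add w.
From r via ε: add x.
From x via ε: add t.
No new states can be added; the closed set is {p, q, r, t, w, x, y}.

{p, q, r, t, w, x, y}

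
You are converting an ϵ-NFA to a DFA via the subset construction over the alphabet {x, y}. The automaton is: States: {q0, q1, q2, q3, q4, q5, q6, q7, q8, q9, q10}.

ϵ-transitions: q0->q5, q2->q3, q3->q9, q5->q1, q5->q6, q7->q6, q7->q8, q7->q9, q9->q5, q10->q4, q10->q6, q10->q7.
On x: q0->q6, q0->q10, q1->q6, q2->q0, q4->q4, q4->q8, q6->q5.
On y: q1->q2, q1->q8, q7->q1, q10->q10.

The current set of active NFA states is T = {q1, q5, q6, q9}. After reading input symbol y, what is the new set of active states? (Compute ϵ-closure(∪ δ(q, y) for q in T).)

{q1, q2, q3, q5, q6, q8, q9}

q1 on y → {q2, q8}.
No y-transition from q5, q6, q9.
Union after reading y: {q2, q8}.
Now take the ϵ-closure:
From q2 via ϵ: add q3.
From q3 via ϵ: add q9.
From q9 via ϵ: add q5.
From q5 via ϵ: add q1, q6.
No new states can be added; the closed set is {q1, q2, q3, q5, q6, q8, q9}.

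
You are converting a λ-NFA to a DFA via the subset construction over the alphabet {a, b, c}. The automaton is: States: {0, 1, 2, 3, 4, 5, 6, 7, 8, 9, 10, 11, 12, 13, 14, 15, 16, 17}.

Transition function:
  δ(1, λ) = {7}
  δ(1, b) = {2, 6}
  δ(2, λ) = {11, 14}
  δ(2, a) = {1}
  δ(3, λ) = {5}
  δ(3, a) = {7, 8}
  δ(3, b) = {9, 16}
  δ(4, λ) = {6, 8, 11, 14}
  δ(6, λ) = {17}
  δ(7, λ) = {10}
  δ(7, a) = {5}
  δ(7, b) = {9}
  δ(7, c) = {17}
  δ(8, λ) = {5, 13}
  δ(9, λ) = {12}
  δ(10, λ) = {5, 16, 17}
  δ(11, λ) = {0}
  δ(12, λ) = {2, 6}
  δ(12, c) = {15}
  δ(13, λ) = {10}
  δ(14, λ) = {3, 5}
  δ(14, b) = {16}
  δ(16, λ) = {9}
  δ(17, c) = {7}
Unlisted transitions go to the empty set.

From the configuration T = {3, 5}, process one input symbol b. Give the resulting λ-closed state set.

{0, 2, 3, 5, 6, 9, 11, 12, 14, 16, 17}

3 on b → {9, 16}.
No b-transition from 5.
Union after reading b: {9, 16}.
Now take the λ-closure:
From 9 via λ: add 12.
From 12 via λ: add 2, 6.
From 2 via λ: add 11, 14.
From 6 via λ: add 17.
From 11 via λ: add 0.
From 14 via λ: add 3, 5.
No new states can be added; the closed set is {0, 2, 3, 5, 6, 9, 11, 12, 14, 16, 17}.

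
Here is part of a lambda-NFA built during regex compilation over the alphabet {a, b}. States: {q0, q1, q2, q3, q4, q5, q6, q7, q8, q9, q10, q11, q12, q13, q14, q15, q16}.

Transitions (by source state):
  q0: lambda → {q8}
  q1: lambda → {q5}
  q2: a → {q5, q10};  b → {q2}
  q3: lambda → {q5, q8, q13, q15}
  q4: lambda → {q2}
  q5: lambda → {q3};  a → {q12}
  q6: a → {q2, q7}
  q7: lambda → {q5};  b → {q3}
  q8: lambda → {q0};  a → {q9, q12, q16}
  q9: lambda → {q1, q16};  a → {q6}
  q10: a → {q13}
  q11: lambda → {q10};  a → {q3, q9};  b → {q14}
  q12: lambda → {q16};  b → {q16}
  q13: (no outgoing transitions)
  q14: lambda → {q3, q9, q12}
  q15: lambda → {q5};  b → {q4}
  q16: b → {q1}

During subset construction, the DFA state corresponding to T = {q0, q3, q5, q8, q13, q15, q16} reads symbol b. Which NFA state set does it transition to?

q15 on b → {q4}.
q16 on b → {q1}.
No b-transition from q0, q3, q5, q8, q13.
Union after reading b: {q1, q4}.
Now take the lambda-closure:
From q1 via lambda: add q5.
From q4 via lambda: add q2.
From q5 via lambda: add q3.
From q3 via lambda: add q8, q13, q15.
From q8 via lambda: add q0.
No new states can be added; the closed set is {q0, q1, q2, q3, q4, q5, q8, q13, q15}.

{q0, q1, q2, q3, q4, q5, q8, q13, q15}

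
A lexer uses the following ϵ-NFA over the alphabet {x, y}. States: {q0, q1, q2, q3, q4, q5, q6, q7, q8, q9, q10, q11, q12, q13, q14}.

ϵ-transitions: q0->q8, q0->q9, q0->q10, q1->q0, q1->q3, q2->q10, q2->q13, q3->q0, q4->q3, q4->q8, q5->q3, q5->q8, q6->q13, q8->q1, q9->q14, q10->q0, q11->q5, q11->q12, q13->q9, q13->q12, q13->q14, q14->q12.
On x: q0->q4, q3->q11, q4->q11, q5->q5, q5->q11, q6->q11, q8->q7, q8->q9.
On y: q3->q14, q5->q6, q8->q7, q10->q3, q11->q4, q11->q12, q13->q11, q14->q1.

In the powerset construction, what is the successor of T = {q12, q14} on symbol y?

{q0, q1, q3, q8, q9, q10, q12, q14}

q14 on y → {q1}.
No y-transition from q12.
Union after reading y: {q1}.
Now take the ϵ-closure:
From q1 via ϵ: add q0, q3.
From q0 via ϵ: add q8, q9, q10.
From q9 via ϵ: add q14.
From q14 via ϵ: add q12.
No new states can be added; the closed set is {q0, q1, q3, q8, q9, q10, q12, q14}.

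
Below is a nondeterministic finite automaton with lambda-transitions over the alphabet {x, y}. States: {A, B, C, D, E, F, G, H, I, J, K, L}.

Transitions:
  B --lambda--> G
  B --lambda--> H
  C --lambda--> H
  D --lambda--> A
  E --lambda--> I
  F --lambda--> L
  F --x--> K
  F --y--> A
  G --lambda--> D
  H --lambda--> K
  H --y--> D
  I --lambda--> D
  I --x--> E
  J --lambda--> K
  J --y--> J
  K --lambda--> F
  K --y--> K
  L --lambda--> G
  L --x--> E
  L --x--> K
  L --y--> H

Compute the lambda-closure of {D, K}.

{A, D, F, G, K, L}

Start with {D, K}.
From D via lambda: add A.
From K via lambda: add F.
From F via lambda: add L.
From L via lambda: add G.
No new states can be added; the closed set is {A, D, F, G, K, L}.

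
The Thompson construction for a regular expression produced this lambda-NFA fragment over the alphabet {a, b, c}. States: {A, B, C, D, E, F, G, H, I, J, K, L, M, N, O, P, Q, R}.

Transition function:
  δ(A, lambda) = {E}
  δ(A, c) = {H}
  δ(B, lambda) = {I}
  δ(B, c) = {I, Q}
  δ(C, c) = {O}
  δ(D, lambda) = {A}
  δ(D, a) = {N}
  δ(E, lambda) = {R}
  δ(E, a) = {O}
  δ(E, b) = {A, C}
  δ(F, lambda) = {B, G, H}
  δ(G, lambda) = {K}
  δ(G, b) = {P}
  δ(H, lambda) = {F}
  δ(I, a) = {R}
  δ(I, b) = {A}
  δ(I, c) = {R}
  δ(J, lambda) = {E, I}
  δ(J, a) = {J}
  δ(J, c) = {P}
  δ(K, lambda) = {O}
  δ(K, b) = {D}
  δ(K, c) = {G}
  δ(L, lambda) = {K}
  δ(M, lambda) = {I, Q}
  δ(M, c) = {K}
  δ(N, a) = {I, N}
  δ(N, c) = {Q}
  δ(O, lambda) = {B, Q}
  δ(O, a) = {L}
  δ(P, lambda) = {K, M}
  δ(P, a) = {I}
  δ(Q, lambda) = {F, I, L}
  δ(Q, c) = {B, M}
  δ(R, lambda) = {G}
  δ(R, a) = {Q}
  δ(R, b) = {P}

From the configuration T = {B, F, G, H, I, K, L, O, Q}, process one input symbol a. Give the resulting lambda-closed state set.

I on a → {R}.
O on a → {L}.
No a-transition from B, F, G, H, K, L, Q.
Union after reading a: {L, R}.
Now take the lambda-closure:
From L via lambda: add K.
From R via lambda: add G.
From K via lambda: add O.
From O via lambda: add B, Q.
From B via lambda: add I.
From Q via lambda: add F.
From F via lambda: add H.
No new states can be added; the closed set is {B, F, G, H, I, K, L, O, Q, R}.

{B, F, G, H, I, K, L, O, Q, R}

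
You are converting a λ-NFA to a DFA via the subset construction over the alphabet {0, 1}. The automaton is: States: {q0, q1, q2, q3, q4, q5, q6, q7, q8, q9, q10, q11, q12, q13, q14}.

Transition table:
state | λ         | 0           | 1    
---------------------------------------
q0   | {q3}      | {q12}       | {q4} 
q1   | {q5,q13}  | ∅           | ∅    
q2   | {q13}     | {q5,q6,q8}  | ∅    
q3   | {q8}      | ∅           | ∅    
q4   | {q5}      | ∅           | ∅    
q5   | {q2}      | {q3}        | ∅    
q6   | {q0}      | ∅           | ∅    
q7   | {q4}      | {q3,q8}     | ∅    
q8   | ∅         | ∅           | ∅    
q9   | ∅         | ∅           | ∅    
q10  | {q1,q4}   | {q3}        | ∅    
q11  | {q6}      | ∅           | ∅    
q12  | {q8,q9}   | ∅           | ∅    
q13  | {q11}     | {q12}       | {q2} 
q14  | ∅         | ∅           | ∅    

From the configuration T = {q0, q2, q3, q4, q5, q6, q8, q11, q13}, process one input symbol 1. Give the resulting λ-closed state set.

q0 on 1 → {q4}.
q13 on 1 → {q2}.
No 1-transition from q2, q3, q4, q5, q6, q8, q11.
Union after reading 1: {q2, q4}.
Now take the λ-closure:
From q2 via λ: add q13.
From q4 via λ: add q5.
From q13 via λ: add q11.
From q11 via λ: add q6.
From q6 via λ: add q0.
From q0 via λ: add q3.
From q3 via λ: add q8.
No new states can be added; the closed set is {q0, q2, q3, q4, q5, q6, q8, q11, q13}.

{q0, q2, q3, q4, q5, q6, q8, q11, q13}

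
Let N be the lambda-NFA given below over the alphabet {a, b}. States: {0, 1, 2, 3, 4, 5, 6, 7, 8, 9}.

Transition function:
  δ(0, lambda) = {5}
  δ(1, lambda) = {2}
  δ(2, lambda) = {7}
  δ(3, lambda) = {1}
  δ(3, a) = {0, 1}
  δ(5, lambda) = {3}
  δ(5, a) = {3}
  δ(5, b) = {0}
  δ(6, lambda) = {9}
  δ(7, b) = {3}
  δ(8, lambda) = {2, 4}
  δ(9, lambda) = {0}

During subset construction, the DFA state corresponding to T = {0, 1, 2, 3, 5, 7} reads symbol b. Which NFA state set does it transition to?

{0, 1, 2, 3, 5, 7}

5 on b → {0}.
7 on b → {3}.
No b-transition from 0, 1, 2, 3.
Union after reading b: {0, 3}.
Now take the lambda-closure:
From 0 via lambda: add 5.
From 3 via lambda: add 1.
From 1 via lambda: add 2.
From 2 via lambda: add 7.
No new states can be added; the closed set is {0, 1, 2, 3, 5, 7}.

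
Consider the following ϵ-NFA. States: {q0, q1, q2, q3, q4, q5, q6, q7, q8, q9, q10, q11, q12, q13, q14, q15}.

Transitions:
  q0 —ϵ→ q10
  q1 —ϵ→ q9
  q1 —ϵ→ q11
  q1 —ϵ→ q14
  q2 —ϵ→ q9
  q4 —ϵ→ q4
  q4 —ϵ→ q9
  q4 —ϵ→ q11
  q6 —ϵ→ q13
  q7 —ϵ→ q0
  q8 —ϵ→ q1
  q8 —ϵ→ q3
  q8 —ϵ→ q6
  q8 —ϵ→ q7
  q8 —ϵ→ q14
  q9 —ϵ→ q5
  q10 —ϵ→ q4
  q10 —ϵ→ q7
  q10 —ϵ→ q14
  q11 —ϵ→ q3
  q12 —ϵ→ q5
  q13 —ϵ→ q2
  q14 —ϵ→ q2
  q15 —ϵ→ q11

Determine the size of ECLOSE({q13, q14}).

5

Start with {q13, q14}.
From q13 via ϵ: add q2.
From q2 via ϵ: add q9.
From q9 via ϵ: add q5.
ϵ-closure = {q2, q5, q9, q13, q14}, which has 5 states.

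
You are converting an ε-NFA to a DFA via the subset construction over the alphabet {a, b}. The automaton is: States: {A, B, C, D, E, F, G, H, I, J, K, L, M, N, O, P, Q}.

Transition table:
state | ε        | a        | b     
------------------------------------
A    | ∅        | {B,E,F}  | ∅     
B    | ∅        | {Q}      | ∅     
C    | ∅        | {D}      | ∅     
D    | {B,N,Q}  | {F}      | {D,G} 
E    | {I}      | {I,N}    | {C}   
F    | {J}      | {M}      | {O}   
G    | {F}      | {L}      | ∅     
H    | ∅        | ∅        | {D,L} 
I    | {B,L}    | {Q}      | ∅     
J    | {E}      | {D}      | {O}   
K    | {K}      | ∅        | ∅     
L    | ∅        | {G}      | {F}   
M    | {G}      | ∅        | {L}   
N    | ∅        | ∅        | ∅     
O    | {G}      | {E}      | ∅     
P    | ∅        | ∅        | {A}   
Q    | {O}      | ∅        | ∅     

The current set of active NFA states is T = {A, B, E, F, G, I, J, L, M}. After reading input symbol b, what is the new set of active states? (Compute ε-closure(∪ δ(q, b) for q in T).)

{B, C, E, F, G, I, J, L, O}

E on b → {C}.
F on b → {O}.
J on b → {O}.
L on b → {F}.
M on b → {L}.
No b-transition from A, B, G, I.
Union after reading b: {C, F, L, O}.
Now take the ε-closure:
From F via ε: add J.
From O via ε: add G.
From J via ε: add E.
From E via ε: add I.
From I via ε: add B.
No new states can be added; the closed set is {B, C, E, F, G, I, J, L, O}.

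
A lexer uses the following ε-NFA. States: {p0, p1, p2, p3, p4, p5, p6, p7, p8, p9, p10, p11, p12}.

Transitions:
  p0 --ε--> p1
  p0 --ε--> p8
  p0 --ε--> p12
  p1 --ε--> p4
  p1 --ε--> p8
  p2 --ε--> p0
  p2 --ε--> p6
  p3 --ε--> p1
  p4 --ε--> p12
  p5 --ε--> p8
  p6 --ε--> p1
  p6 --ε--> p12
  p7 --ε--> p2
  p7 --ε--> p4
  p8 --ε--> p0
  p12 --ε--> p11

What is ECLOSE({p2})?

{p0, p1, p2, p4, p6, p8, p11, p12}

Start with {p2}.
From p2 via ε: add p0, p6.
From p0 via ε: add p1, p8, p12.
From p1 via ε: add p4.
From p12 via ε: add p11.
No new states can be added; the closed set is {p0, p1, p2, p4, p6, p8, p11, p12}.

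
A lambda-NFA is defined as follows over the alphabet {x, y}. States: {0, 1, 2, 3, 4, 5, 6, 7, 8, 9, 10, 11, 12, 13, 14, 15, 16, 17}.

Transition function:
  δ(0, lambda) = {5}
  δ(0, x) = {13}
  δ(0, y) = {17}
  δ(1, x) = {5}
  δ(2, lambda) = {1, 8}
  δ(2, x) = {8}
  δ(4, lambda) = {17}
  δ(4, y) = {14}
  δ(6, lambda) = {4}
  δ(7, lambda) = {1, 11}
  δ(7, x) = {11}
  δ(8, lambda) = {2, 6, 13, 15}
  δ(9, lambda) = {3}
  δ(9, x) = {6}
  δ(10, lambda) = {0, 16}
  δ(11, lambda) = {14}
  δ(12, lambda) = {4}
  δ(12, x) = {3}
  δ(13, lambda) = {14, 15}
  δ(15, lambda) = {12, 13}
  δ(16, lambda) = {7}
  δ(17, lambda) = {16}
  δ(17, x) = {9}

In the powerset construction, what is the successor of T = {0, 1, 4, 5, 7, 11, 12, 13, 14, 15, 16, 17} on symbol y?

0 on y → {17}.
4 on y → {14}.
No y-transition from 1, 5, 7, 11, 12, 13, 14, 15, 16, 17.
Union after reading y: {14, 17}.
Now take the lambda-closure:
From 17 via lambda: add 16.
From 16 via lambda: add 7.
From 7 via lambda: add 1, 11.
No new states can be added; the closed set is {1, 7, 11, 14, 16, 17}.

{1, 7, 11, 14, 16, 17}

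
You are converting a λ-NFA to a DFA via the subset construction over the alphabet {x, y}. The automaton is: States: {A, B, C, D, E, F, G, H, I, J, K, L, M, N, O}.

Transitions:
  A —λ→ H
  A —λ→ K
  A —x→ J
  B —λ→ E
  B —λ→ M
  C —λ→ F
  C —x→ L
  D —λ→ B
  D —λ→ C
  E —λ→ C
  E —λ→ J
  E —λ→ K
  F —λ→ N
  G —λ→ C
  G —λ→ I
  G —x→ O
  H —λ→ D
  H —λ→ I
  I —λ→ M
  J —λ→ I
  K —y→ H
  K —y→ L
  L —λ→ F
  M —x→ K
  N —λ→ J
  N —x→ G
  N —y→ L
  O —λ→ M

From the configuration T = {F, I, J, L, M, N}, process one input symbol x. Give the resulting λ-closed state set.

{C, F, G, I, J, K, M, N}

M on x → {K}.
N on x → {G}.
No x-transition from F, I, J, L.
Union after reading x: {G, K}.
Now take the λ-closure:
From G via λ: add C, I.
From C via λ: add F.
From I via λ: add M.
From F via λ: add N.
From N via λ: add J.
No new states can be added; the closed set is {C, F, G, I, J, K, M, N}.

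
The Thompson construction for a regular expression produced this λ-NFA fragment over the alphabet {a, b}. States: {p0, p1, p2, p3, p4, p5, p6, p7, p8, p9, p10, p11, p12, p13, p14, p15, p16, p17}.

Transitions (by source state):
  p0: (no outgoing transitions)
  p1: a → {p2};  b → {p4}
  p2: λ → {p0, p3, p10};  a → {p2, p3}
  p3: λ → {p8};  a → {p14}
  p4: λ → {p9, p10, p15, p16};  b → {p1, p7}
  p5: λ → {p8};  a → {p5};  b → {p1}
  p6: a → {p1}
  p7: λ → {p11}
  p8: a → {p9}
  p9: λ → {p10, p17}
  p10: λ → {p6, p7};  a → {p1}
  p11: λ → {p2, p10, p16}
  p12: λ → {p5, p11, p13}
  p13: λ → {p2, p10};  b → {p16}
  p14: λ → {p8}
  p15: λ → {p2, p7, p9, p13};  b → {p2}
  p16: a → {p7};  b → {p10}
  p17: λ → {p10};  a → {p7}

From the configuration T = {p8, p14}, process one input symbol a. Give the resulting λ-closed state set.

{p0, p2, p3, p6, p7, p8, p9, p10, p11, p16, p17}

p8 on a → {p9}.
No a-transition from p14.
Union after reading a: {p9}.
Now take the λ-closure:
From p9 via λ: add p10, p17.
From p10 via λ: add p6, p7.
From p7 via λ: add p11.
From p11 via λ: add p2, p16.
From p2 via λ: add p0, p3.
From p3 via λ: add p8.
No new states can be added; the closed set is {p0, p2, p3, p6, p7, p8, p9, p10, p11, p16, p17}.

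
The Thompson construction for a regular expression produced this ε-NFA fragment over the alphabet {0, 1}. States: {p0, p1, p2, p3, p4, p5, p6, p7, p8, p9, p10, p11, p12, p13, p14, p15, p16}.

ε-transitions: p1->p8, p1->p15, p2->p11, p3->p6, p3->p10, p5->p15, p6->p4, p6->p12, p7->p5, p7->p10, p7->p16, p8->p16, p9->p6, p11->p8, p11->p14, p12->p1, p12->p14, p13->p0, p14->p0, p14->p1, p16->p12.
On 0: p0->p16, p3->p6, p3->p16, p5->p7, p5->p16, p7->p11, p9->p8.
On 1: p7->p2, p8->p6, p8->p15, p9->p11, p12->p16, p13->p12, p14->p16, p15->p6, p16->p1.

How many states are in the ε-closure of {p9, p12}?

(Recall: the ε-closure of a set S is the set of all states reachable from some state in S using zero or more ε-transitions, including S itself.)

Start with {p9, p12}.
From p9 via ε: add p6.
From p12 via ε: add p1, p14.
From p1 via ε: add p8, p15.
From p6 via ε: add p4.
From p14 via ε: add p0.
From p8 via ε: add p16.
ε-closure = {p0, p1, p4, p6, p8, p9, p12, p14, p15, p16}, which has 10 states.

10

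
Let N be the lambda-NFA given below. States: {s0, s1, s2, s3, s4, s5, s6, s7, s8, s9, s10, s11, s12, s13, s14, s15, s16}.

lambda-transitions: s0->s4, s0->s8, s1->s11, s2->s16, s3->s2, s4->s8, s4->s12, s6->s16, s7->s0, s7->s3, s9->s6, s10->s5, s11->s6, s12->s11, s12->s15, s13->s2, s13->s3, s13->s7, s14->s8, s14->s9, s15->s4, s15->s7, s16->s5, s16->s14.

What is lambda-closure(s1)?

{s1, s5, s6, s8, s9, s11, s14, s16}

Start with {s1}.
From s1 via lambda: add s11.
From s11 via lambda: add s6.
From s6 via lambda: add s16.
From s16 via lambda: add s5, s14.
From s14 via lambda: add s8, s9.
No new states can be added; the closed set is {s1, s5, s6, s8, s9, s11, s14, s16}.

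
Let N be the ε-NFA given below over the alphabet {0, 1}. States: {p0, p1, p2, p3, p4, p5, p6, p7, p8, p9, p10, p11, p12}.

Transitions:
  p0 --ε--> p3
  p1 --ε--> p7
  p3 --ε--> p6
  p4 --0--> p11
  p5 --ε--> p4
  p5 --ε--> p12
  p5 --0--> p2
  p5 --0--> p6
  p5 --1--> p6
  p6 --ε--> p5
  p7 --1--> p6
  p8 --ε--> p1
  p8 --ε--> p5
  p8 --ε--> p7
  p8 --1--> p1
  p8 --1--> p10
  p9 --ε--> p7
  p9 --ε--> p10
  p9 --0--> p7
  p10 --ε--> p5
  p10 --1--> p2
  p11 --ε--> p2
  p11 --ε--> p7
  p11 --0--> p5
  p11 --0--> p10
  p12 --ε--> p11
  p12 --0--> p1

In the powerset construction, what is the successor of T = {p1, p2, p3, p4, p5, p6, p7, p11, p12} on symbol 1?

{p2, p4, p5, p6, p7, p11, p12}

p5 on 1 → {p6}.
p7 on 1 → {p6}.
No 1-transition from p1, p2, p3, p4, p6, p11, p12.
Union after reading 1: {p6}.
Now take the ε-closure:
From p6 via ε: add p5.
From p5 via ε: add p4, p12.
From p12 via ε: add p11.
From p11 via ε: add p2, p7.
No new states can be added; the closed set is {p2, p4, p5, p6, p7, p11, p12}.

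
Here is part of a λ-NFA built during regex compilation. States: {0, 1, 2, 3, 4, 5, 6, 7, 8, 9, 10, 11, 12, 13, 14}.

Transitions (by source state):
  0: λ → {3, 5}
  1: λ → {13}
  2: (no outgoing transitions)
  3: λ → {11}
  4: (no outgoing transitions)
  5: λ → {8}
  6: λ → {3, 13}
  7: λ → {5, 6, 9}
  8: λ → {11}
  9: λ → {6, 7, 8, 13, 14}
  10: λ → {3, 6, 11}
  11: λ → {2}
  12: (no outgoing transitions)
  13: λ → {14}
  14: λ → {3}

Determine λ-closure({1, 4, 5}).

Start with {1, 4, 5}.
From 1 via λ: add 13.
From 5 via λ: add 8.
From 8 via λ: add 11.
From 13 via λ: add 14.
From 11 via λ: add 2.
From 14 via λ: add 3.
No new states can be added; the closed set is {1, 2, 3, 4, 5, 8, 11, 13, 14}.

{1, 2, 3, 4, 5, 8, 11, 13, 14}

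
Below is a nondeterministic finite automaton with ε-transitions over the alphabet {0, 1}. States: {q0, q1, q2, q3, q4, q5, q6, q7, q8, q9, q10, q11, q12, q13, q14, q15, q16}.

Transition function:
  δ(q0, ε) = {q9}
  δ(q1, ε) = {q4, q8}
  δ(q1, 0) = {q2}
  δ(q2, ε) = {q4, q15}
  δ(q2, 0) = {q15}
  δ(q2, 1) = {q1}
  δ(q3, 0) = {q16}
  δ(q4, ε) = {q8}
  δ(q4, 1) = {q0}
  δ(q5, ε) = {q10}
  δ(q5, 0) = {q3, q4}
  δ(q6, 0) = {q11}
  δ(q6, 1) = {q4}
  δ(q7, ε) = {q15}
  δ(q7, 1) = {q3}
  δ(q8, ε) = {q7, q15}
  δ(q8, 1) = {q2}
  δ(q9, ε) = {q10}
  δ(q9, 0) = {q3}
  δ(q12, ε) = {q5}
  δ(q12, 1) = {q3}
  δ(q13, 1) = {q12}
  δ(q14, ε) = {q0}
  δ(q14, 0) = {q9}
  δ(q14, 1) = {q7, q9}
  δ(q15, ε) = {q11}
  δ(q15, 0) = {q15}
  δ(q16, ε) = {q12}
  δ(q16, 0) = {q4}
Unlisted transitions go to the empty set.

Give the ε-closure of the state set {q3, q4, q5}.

{q3, q4, q5, q7, q8, q10, q11, q15}

Start with {q3, q4, q5}.
From q4 via ε: add q8.
From q5 via ε: add q10.
From q8 via ε: add q7, q15.
From q15 via ε: add q11.
No new states can be added; the closed set is {q3, q4, q5, q7, q8, q10, q11, q15}.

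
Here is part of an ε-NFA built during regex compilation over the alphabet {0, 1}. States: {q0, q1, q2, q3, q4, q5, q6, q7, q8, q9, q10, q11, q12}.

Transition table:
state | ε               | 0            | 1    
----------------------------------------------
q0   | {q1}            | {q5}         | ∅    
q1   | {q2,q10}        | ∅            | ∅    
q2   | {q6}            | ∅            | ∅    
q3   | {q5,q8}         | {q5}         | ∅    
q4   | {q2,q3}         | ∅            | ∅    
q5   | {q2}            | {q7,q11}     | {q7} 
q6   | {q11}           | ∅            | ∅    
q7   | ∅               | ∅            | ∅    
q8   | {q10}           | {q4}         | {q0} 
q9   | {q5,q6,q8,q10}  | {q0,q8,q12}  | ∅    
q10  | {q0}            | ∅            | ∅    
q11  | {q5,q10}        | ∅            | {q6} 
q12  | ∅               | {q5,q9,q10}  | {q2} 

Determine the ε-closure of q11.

{q0, q1, q2, q5, q6, q10, q11}

Start with {q11}.
From q11 via ε: add q5, q10.
From q5 via ε: add q2.
From q10 via ε: add q0.
From q0 via ε: add q1.
From q2 via ε: add q6.
No new states can be added; the closed set is {q0, q1, q2, q5, q6, q10, q11}.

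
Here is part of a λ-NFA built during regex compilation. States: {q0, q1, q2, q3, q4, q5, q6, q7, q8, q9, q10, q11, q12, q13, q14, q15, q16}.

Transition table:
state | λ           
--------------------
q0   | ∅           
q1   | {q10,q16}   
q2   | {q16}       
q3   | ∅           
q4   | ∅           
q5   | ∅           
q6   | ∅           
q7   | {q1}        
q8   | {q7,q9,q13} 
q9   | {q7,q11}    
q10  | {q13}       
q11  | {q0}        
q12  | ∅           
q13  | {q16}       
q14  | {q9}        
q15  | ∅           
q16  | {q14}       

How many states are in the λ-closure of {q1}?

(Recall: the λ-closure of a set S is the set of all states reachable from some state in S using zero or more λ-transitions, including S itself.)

9

Start with {q1}.
From q1 via λ: add q10, q16.
From q10 via λ: add q13.
From q16 via λ: add q14.
From q14 via λ: add q9.
From q9 via λ: add q7, q11.
From q11 via λ: add q0.
λ-closure = {q0, q1, q7, q9, q10, q11, q13, q14, q16}, which has 9 states.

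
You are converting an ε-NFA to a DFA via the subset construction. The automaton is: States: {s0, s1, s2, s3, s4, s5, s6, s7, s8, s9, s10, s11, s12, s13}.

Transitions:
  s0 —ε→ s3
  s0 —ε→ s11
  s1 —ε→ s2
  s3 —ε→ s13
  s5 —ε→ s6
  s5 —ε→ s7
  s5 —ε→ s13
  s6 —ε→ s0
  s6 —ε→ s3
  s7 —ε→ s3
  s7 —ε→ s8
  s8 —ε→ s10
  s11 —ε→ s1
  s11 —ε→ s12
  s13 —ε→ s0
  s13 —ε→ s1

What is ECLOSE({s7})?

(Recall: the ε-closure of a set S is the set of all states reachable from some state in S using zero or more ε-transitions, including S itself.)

{s0, s1, s2, s3, s7, s8, s10, s11, s12, s13}

Start with {s7}.
From s7 via ε: add s3, s8.
From s3 via ε: add s13.
From s8 via ε: add s10.
From s13 via ε: add s0, s1.
From s0 via ε: add s11.
From s1 via ε: add s2.
From s11 via ε: add s12.
No new states can be added; the closed set is {s0, s1, s2, s3, s7, s8, s10, s11, s12, s13}.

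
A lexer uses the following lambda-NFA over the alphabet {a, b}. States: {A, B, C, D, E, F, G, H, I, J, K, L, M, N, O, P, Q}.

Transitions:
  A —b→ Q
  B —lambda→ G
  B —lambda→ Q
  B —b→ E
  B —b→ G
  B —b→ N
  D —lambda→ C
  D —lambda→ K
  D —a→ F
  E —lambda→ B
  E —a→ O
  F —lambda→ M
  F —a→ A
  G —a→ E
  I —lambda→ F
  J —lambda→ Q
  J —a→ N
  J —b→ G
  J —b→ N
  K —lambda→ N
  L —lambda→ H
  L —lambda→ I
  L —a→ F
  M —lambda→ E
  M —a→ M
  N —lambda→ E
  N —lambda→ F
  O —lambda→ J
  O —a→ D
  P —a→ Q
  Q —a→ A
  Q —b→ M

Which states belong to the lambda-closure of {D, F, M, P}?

Start with {D, F, M, P}.
From D via lambda: add C, K.
From M via lambda: add E.
From E via lambda: add B.
From K via lambda: add N.
From B via lambda: add G, Q.
No new states can be added; the closed set is {B, C, D, E, F, G, K, M, N, P, Q}.

{B, C, D, E, F, G, K, M, N, P, Q}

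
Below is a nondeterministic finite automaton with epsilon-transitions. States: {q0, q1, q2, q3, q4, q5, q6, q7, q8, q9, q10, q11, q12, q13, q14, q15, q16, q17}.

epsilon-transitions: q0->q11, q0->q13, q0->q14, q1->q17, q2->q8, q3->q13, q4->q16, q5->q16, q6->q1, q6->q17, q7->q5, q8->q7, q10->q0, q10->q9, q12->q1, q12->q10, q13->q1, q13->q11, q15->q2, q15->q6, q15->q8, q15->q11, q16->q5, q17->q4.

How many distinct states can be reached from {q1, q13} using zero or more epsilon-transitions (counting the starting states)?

7

Start with {q1, q13}.
From q1 via epsilon: add q17.
From q13 via epsilon: add q11.
From q17 via epsilon: add q4.
From q4 via epsilon: add q16.
From q16 via epsilon: add q5.
epsilon-closure = {q1, q4, q5, q11, q13, q16, q17}, which has 7 states.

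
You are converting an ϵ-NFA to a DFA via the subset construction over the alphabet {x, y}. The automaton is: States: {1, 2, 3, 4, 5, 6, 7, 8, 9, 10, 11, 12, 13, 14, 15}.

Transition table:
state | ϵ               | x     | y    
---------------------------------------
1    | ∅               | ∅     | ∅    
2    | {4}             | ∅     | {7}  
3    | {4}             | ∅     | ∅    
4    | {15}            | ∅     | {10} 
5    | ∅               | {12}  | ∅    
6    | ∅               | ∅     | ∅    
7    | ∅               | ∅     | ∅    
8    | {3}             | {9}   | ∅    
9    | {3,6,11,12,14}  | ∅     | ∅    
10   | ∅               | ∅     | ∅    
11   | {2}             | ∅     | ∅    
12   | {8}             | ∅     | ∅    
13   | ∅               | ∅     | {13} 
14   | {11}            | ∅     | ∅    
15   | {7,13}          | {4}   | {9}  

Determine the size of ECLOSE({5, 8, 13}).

7

Start with {5, 8, 13}.
From 8 via ϵ: add 3.
From 3 via ϵ: add 4.
From 4 via ϵ: add 15.
From 15 via ϵ: add 7.
ϵ-closure = {3, 4, 5, 7, 8, 13, 15}, which has 7 states.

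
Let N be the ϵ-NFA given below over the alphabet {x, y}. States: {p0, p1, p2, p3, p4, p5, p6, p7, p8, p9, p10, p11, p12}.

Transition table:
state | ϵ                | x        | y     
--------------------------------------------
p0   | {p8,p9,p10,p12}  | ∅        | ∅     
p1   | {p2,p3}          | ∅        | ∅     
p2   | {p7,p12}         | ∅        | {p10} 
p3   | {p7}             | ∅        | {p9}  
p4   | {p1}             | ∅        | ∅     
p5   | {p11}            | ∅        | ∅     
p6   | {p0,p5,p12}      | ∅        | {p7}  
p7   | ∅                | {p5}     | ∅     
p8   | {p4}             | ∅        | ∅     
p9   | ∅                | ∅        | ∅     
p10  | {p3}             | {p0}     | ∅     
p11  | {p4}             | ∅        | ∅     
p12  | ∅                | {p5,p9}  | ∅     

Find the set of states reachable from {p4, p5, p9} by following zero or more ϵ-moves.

{p1, p2, p3, p4, p5, p7, p9, p11, p12}

Start with {p4, p5, p9}.
From p4 via ϵ: add p1.
From p5 via ϵ: add p11.
From p1 via ϵ: add p2, p3.
From p2 via ϵ: add p7, p12.
No new states can be added; the closed set is {p1, p2, p3, p4, p5, p7, p9, p11, p12}.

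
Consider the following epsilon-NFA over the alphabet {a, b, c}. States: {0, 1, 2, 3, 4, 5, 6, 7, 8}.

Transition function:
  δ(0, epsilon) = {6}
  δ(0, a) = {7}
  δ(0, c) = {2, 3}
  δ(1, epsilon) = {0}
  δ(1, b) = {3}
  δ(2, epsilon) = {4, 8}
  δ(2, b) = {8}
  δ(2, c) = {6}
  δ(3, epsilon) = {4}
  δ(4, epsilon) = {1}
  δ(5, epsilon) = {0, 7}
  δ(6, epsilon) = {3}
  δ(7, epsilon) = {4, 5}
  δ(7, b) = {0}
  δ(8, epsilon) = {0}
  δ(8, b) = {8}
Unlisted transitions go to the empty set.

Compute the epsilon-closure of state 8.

Start with {8}.
From 8 via epsilon: add 0.
From 0 via epsilon: add 6.
From 6 via epsilon: add 3.
From 3 via epsilon: add 4.
From 4 via epsilon: add 1.
No new states can be added; the closed set is {0, 1, 3, 4, 6, 8}.

{0, 1, 3, 4, 6, 8}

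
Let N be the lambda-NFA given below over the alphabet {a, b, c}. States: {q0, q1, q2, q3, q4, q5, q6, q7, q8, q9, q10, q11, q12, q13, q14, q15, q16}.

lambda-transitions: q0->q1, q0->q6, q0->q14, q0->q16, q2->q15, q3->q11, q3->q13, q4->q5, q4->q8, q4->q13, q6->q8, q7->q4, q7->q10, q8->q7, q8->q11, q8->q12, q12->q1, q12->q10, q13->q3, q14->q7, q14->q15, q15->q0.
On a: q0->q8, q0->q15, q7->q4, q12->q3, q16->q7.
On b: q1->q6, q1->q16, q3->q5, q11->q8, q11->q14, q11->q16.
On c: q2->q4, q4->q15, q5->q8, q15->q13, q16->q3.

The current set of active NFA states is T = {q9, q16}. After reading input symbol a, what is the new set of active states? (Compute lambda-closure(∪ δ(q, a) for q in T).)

q16 on a → {q7}.
No a-transition from q9.
Union after reading a: {q7}.
Now take the lambda-closure:
From q7 via lambda: add q4, q10.
From q4 via lambda: add q5, q8, q13.
From q8 via lambda: add q11, q12.
From q13 via lambda: add q3.
From q12 via lambda: add q1.
No new states can be added; the closed set is {q1, q3, q4, q5, q7, q8, q10, q11, q12, q13}.

{q1, q3, q4, q5, q7, q8, q10, q11, q12, q13}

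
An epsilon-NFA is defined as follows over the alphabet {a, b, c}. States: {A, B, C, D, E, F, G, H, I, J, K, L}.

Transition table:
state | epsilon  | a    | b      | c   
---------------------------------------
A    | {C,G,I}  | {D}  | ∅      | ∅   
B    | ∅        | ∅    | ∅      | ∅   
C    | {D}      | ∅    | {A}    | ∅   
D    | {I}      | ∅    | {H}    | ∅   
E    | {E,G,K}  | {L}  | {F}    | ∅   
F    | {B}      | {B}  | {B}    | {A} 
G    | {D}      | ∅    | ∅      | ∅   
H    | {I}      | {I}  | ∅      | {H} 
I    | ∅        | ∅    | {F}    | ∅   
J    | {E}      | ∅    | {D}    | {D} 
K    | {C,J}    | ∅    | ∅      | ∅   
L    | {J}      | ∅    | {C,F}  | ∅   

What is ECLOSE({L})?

Start with {L}.
From L via epsilon: add J.
From J via epsilon: add E.
From E via epsilon: add G, K.
From G via epsilon: add D.
From K via epsilon: add C.
From D via epsilon: add I.
No new states can be added; the closed set is {C, D, E, G, I, J, K, L}.

{C, D, E, G, I, J, K, L}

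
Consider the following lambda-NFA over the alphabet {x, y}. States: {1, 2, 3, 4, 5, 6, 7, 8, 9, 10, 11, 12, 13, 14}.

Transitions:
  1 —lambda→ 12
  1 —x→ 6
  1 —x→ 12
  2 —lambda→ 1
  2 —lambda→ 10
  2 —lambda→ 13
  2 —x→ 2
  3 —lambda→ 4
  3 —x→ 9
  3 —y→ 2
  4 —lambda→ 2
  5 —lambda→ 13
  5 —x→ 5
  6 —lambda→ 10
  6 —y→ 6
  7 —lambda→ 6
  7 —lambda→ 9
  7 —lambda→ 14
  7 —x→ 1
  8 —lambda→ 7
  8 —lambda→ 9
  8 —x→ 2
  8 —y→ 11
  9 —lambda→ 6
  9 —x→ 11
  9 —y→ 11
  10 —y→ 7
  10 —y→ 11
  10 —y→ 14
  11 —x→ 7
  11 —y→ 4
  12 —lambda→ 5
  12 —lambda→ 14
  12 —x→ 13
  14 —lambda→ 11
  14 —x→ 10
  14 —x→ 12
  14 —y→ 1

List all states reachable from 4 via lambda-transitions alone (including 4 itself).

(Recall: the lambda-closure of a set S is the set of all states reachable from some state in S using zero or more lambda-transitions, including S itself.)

{1, 2, 4, 5, 10, 11, 12, 13, 14}

Start with {4}.
From 4 via lambda: add 2.
From 2 via lambda: add 1, 10, 13.
From 1 via lambda: add 12.
From 12 via lambda: add 5, 14.
From 14 via lambda: add 11.
No new states can be added; the closed set is {1, 2, 4, 5, 10, 11, 12, 13, 14}.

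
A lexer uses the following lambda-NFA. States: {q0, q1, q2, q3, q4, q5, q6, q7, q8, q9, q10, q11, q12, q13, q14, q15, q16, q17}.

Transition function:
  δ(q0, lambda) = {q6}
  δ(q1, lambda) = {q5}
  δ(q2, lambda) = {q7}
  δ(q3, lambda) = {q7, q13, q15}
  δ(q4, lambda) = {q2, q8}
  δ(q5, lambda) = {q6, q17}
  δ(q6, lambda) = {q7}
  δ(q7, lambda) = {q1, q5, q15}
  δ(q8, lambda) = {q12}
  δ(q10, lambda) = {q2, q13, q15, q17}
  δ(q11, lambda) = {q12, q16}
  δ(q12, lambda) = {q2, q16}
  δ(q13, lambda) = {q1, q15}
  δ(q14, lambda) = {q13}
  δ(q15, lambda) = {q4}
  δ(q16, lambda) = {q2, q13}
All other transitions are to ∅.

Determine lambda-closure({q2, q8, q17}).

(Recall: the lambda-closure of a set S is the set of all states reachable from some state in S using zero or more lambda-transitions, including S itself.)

Start with {q2, q8, q17}.
From q2 via lambda: add q7.
From q8 via lambda: add q12.
From q7 via lambda: add q1, q5, q15.
From q12 via lambda: add q16.
From q5 via lambda: add q6.
From q15 via lambda: add q4.
From q16 via lambda: add q13.
No new states can be added; the closed set is {q1, q2, q4, q5, q6, q7, q8, q12, q13, q15, q16, q17}.

{q1, q2, q4, q5, q6, q7, q8, q12, q13, q15, q16, q17}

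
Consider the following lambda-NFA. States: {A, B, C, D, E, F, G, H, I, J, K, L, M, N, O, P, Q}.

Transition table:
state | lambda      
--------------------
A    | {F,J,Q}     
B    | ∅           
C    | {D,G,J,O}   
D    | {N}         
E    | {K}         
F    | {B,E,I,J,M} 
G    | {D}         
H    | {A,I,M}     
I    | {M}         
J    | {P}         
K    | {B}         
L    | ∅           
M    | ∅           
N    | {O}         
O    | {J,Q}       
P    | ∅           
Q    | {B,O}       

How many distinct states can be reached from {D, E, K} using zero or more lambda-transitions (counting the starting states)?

9

Start with {D, E, K}.
From D via lambda: add N.
From K via lambda: add B.
From N via lambda: add O.
From O via lambda: add J, Q.
From J via lambda: add P.
lambda-closure = {B, D, E, J, K, N, O, P, Q}, which has 9 states.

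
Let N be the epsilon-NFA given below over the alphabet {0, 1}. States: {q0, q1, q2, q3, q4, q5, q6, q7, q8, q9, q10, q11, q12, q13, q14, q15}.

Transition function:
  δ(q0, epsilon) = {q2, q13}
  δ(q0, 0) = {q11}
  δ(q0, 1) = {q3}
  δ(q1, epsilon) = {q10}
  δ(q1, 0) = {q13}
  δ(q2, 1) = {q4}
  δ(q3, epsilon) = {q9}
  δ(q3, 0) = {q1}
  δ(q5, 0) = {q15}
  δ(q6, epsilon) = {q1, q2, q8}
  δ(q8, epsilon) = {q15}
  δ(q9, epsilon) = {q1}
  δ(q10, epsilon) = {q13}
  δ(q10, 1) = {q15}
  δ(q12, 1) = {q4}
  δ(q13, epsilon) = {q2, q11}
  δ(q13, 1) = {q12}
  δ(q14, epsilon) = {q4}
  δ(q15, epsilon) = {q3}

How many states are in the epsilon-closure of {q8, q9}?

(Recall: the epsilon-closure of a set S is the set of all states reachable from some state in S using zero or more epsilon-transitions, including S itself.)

9

Start with {q8, q9}.
From q8 via epsilon: add q15.
From q9 via epsilon: add q1.
From q1 via epsilon: add q10.
From q15 via epsilon: add q3.
From q10 via epsilon: add q13.
From q13 via epsilon: add q2, q11.
epsilon-closure = {q1, q2, q3, q8, q9, q10, q11, q13, q15}, which has 9 states.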